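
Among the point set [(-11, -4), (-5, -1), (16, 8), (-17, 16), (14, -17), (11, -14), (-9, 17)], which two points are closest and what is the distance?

Computing all pairwise distances among 7 points:

d((-11, -4), (-5, -1)) = 6.7082
d((-11, -4), (16, 8)) = 29.5466
d((-11, -4), (-17, 16)) = 20.8806
d((-11, -4), (14, -17)) = 28.178
d((-11, -4), (11, -14)) = 24.1661
d((-11, -4), (-9, 17)) = 21.095
d((-5, -1), (16, 8)) = 22.8473
d((-5, -1), (-17, 16)) = 20.8087
d((-5, -1), (14, -17)) = 24.8395
d((-5, -1), (11, -14)) = 20.6155
d((-5, -1), (-9, 17)) = 18.4391
d((16, 8), (-17, 16)) = 33.9559
d((16, 8), (14, -17)) = 25.0799
d((16, 8), (11, -14)) = 22.561
d((16, 8), (-9, 17)) = 26.5707
d((-17, 16), (14, -17)) = 45.2769
d((-17, 16), (11, -14)) = 41.0366
d((-17, 16), (-9, 17)) = 8.0623
d((14, -17), (11, -14)) = 4.2426 <-- minimum
d((14, -17), (-9, 17)) = 41.0488
d((11, -14), (-9, 17)) = 36.8917

Closest pair: (14, -17) and (11, -14) with distance 4.2426

The closest pair is (14, -17) and (11, -14) with Euclidean distance 4.2426. For 7 points, brute-force pairwise comparison is shown above. For large n, the divide-and-conquer algorithm (sort by x, recurse on halves, check the dividing strip) achieves O(n log n).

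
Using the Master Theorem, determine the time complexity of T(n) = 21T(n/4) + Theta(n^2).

Master Theorem for T(n) = 21T(n/4) + O(n^2):

a = 21, b = 4, c = 2
log_b(a) = log_4(21) = 2.1962

Case 1: c = 2 < log_4(21) = 2.1962
T(n) = O(n^(log_4 21))

For T(n) = 21T(n/4) + O(n^2): log_4(21) = 2.1962. This is Case 1 of the Master Theorem (c < log_b(a), work dominated by leaves), giving O(n^(log_4 21)).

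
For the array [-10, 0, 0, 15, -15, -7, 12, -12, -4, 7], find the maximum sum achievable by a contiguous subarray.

Using Kadane's algorithm on [-10, 0, 0, 15, -15, -7, 12, -12, -4, 7]:

Scanning through the array:
Position 1 (value 0): max_ending_here = 0, max_so_far = 0
Position 2 (value 0): max_ending_here = 0, max_so_far = 0
Position 3 (value 15): max_ending_here = 15, max_so_far = 15
Position 4 (value -15): max_ending_here = 0, max_so_far = 15
Position 5 (value -7): max_ending_here = -7, max_so_far = 15
Position 6 (value 12): max_ending_here = 12, max_so_far = 15
Position 7 (value -12): max_ending_here = 0, max_so_far = 15
Position 8 (value -4): max_ending_here = -4, max_so_far = 15
Position 9 (value 7): max_ending_here = 7, max_so_far = 15

Maximum subarray: [0, 0, 15]
Maximum sum: 15

The maximum subarray is [0, 0, 15] with sum 15. This subarray runs from index 1 to index 3.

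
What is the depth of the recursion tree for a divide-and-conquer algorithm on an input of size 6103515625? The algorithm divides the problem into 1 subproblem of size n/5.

For divide and conquer with division factor 5:

Problem sizes at each level:
Level 0: 6103515625
Level 1: 1220703125
Level 2: 244140625
Level 3: 48828125
Level 4: 9765625
Level 5: 1953125
Level 6: 390625
Level 7: 78125
Level 8: 15625
Level 9: 3125
Level 10: 625
Level 11: 125
Level 12: 25
Level 13: 5
Level 14: 1

The root is level 0 and the size-1 base case is level 14 (the tree spans levels 0 through 14, i.e. 15 levels counting the root), so the depth is the number of divisions: log_5(6103515625) = 14

The recursion tree depth is log_5(6103515625) = 14. At each level, the problem size is divided by 5, so it takes 14 divisions to reduce to a base case of size 1. The algorithm makes 1 recursive call at each level.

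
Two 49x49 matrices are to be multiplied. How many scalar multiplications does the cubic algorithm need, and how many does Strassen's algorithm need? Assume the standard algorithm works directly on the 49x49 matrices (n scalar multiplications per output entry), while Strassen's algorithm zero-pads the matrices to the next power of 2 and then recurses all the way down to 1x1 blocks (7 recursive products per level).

Matrix multiplication for 49x49 matrices:

Strassen's algorithm requires power-of-2 dimensions. Pad 49x49 to 64x64 (next power of 2).

Standard algorithm: 49^3 = 117649 multiplications
Strassen's algorithm: 7^(log2(64)) = 7^6 = 117649 multiplications
Savings: 117649 - 117649 = 0 multiplications

Standard: 117649 multiplications (49^3). Strassen: 117649 multiplications (7^6, after padding to 64x64). Strassen reduces 8 recursive multiplications to 7 at each level.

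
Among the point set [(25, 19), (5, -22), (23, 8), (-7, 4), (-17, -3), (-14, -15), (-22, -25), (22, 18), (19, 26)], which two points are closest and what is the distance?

Computing all pairwise distances among 9 points:

d((25, 19), (5, -22)) = 45.618
d((25, 19), (23, 8)) = 11.1803
d((25, 19), (-7, 4)) = 35.3412
d((25, 19), (-17, -3)) = 47.4131
d((25, 19), (-14, -15)) = 51.7397
d((25, 19), (-22, -25)) = 64.3817
d((25, 19), (22, 18)) = 3.1623 <-- minimum
d((25, 19), (19, 26)) = 9.2195
d((5, -22), (23, 8)) = 34.9857
d((5, -22), (-7, 4)) = 28.6356
d((5, -22), (-17, -3)) = 29.0689
d((5, -22), (-14, -15)) = 20.2485
d((5, -22), (-22, -25)) = 27.1662
d((5, -22), (22, 18)) = 43.4626
d((5, -22), (19, 26)) = 50.0
d((23, 8), (-7, 4)) = 30.2655
d((23, 8), (-17, -3)) = 41.4849
d((23, 8), (-14, -15)) = 43.566
d((23, 8), (-22, -25)) = 55.8032
d((23, 8), (22, 18)) = 10.0499
d((23, 8), (19, 26)) = 18.4391
d((-7, 4), (-17, -3)) = 12.2066
d((-7, 4), (-14, -15)) = 20.2485
d((-7, 4), (-22, -25)) = 32.6497
d((-7, 4), (22, 18)) = 32.2025
d((-7, 4), (19, 26)) = 34.0588
d((-17, -3), (-14, -15)) = 12.3693
d((-17, -3), (-22, -25)) = 22.561
d((-17, -3), (22, 18)) = 44.2945
d((-17, -3), (19, 26)) = 46.2277
d((-14, -15), (-22, -25)) = 12.8062
d((-14, -15), (22, 18)) = 48.8365
d((-14, -15), (19, 26)) = 52.6308
d((-22, -25), (22, 18)) = 61.5224
d((-22, -25), (19, 26)) = 65.437
d((22, 18), (19, 26)) = 8.544

Closest pair: (25, 19) and (22, 18) with distance 3.1623

The closest pair is (25, 19) and (22, 18) with Euclidean distance 3.1623. For 9 points, brute-force pairwise comparison is shown above. For large n, the divide-and-conquer algorithm (sort by x, recurse on halves, check the dividing strip) achieves O(n log n).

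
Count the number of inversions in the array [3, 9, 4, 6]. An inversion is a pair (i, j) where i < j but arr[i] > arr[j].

Finding inversions in [3, 9, 4, 6]:

(1, 2): arr[1]=9 > arr[2]=4
(1, 3): arr[1]=9 > arr[3]=6

Total inversions: 2

The array has 2 inversion(s): (1,2), (1,3). Each pair (i,j) satisfies i < j and arr[i] > arr[j].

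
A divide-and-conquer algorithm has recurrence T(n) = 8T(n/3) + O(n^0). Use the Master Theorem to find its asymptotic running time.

Master Theorem for T(n) = 8T(n/3) + O(n^0):

a = 8, b = 3, c = 0
log_b(a) = log_3(8) = 1.8928

Case 1: c = 0 < log_3(8) = 1.8928
T(n) = O(n^(log_3 8))

For T(n) = 8T(n/3) + O(n^0): log_3(8) = 1.8928. This is Case 1 of the Master Theorem (c < log_b(a), work dominated by leaves), giving O(n^(log_3 8)).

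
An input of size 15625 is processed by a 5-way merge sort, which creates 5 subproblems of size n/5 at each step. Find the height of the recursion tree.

For divide and conquer with division factor 5:

Problem sizes at each level:
Level 0: 15625
Level 1: 3125
Level 2: 625
Level 3: 125
Level 4: 25
Level 5: 5
Level 6: 1

The root is level 0 and the size-1 base case is level 6 (the tree spans levels 0 through 6, i.e. 7 levels counting the root), so the depth is the number of divisions: log_5(15625) = 6

The recursion tree depth is log_5(15625) = 6. At each level, the problem size is divided by 5, so it takes 6 divisions to reduce to a base case of size 1. The algorithm makes 5 recursive calls at each level.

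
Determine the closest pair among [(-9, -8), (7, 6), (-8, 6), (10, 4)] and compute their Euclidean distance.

Computing all pairwise distances among 4 points:

d((-9, -8), (7, 6)) = 21.2603
d((-9, -8), (-8, 6)) = 14.0357
d((-9, -8), (10, 4)) = 22.4722
d((7, 6), (-8, 6)) = 15.0
d((7, 6), (10, 4)) = 3.6056 <-- minimum
d((-8, 6), (10, 4)) = 18.1108

Closest pair: (7, 6) and (10, 4) with distance 3.6056

The closest pair is (7, 6) and (10, 4) with Euclidean distance 3.6056. For 4 points, brute-force pairwise comparison is shown above. For large n, the divide-and-conquer algorithm (sort by x, recurse on halves, check the dividing strip) achieves O(n log n).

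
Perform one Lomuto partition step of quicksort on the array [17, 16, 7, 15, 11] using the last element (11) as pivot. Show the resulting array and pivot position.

Lomuto partition with pivot = 11:

Initial array: [17, 16, 7, 15, 11]

arr[0]=17 > 11: no swap
arr[1]=16 > 11: no swap
arr[2]=7 <= 11: swap with position 0, array becomes [7, 16, 17, 15, 11]
arr[3]=15 > 11: no swap

Place pivot at position 1: [7, 11, 17, 15, 16]
Pivot position: 1

After partitioning with pivot 11, the array becomes [7, 11, 17, 15, 16]. The pivot is placed at index 1. All elements to the left of the pivot are <= 11, and all elements to the right are > 11.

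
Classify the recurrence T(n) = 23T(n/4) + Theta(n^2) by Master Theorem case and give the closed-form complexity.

Master Theorem for T(n) = 23T(n/4) + O(n^2):

a = 23, b = 4, c = 2
log_b(a) = log_4(23) = 2.2618

Case 1: c = 2 < log_4(23) = 2.2618
T(n) = O(n^(log_4 23))

For T(n) = 23T(n/4) + O(n^2): log_4(23) = 2.2618. This is Case 1 of the Master Theorem (c < log_b(a), work dominated by leaves), giving O(n^(log_4 23)).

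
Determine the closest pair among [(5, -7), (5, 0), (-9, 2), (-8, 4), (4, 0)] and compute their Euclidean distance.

Computing all pairwise distances among 5 points:

d((5, -7), (5, 0)) = 7.0
d((5, -7), (-9, 2)) = 16.6433
d((5, -7), (-8, 4)) = 17.0294
d((5, -7), (4, 0)) = 7.0711
d((5, 0), (-9, 2)) = 14.1421
d((5, 0), (-8, 4)) = 13.6015
d((5, 0), (4, 0)) = 1.0 <-- minimum
d((-9, 2), (-8, 4)) = 2.2361
d((-9, 2), (4, 0)) = 13.1529
d((-8, 4), (4, 0)) = 12.6491

Closest pair: (5, 0) and (4, 0) with distance 1.0

The closest pair is (5, 0) and (4, 0) with Euclidean distance 1.0. For 5 points, brute-force pairwise comparison is shown above. For large n, the divide-and-conquer algorithm (sort by x, recurse on halves, check the dividing strip) achieves O(n log n).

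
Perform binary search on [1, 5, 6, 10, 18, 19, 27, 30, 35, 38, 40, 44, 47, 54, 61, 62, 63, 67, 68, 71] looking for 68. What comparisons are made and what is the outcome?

Binary search for 68 in [1, 5, 6, 10, 18, 19, 27, 30, 35, 38, 40, 44, 47, 54, 61, 62, 63, 67, 68, 71]:

lo=0, hi=19, mid=9, arr[mid]=38 -> 38 < 68, search right half
lo=10, hi=19, mid=14, arr[mid]=61 -> 61 < 68, search right half
lo=15, hi=19, mid=17, arr[mid]=67 -> 67 < 68, search right half
lo=18, hi=19, mid=18, arr[mid]=68 -> Found target at index 18!

Binary search finds 68 at index 18 after 4 comparisons. The search repeatedly halves the search space by comparing with the middle element.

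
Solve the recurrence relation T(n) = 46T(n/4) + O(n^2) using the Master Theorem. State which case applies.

Master Theorem for T(n) = 46T(n/4) + O(n^2):

a = 46, b = 4, c = 2
log_b(a) = log_4(46) = 2.7618

Case 1: c = 2 < log_4(46) = 2.7618
T(n) = O(n^(log_4 46))

For T(n) = 46T(n/4) + O(n^2): log_4(46) = 2.7618. This is Case 1 of the Master Theorem (c < log_b(a), work dominated by leaves), giving O(n^(log_4 46)).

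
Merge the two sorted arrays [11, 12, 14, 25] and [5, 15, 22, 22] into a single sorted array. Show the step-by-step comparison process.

Merging process:

Compare 11 vs 5: take 5 from right. Merged: [5]
Compare 11 vs 15: take 11 from left. Merged: [5, 11]
Compare 12 vs 15: take 12 from left. Merged: [5, 11, 12]
Compare 14 vs 15: take 14 from left. Merged: [5, 11, 12, 14]
Compare 25 vs 15: take 15 from right. Merged: [5, 11, 12, 14, 15]
Compare 25 vs 22: take 22 from right. Merged: [5, 11, 12, 14, 15, 22]
Compare 25 vs 22: take 22 from right. Merged: [5, 11, 12, 14, 15, 22, 22]
Append remaining from left: [25]. Merged: [5, 11, 12, 14, 15, 22, 22, 25]

Final merged array: [5, 11, 12, 14, 15, 22, 22, 25]
Total comparisons: 7

The merged array is [5, 11, 12, 14, 15, 22, 22, 25], requiring 7 comparisons. The merge step runs in O(n) time where n is the total number of elements.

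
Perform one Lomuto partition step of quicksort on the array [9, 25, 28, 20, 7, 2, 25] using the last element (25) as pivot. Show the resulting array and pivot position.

Lomuto partition with pivot = 25:

Initial array: [9, 25, 28, 20, 7, 2, 25]

arr[0]=9 <= 25: swap with position 0, array becomes [9, 25, 28, 20, 7, 2, 25]
arr[1]=25 <= 25: swap with position 1, array becomes [9, 25, 28, 20, 7, 2, 25]
arr[2]=28 > 25: no swap
arr[3]=20 <= 25: swap with position 2, array becomes [9, 25, 20, 28, 7, 2, 25]
arr[4]=7 <= 25: swap with position 3, array becomes [9, 25, 20, 7, 28, 2, 25]
arr[5]=2 <= 25: swap with position 4, array becomes [9, 25, 20, 7, 2, 28, 25]

Place pivot at position 5: [9, 25, 20, 7, 2, 25, 28]
Pivot position: 5

After partitioning with pivot 25, the array becomes [9, 25, 20, 7, 2, 25, 28]. The pivot is placed at index 5. All elements to the left of the pivot are <= 25, and all elements to the right are > 25.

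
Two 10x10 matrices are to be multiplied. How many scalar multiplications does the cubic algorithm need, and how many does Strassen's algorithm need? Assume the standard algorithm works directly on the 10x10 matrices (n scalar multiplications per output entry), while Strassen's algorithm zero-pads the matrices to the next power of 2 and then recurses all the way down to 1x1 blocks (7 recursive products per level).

Matrix multiplication for 10x10 matrices:

Strassen's algorithm requires power-of-2 dimensions. Pad 10x10 to 16x16 (next power of 2).

Standard algorithm: 10^3 = 1000 multiplications
Strassen's algorithm: 7^(log2(16)) = 7^4 = 2401 multiplications
Difference: 1000 - 2401 = -1401 (Strassen uses MORE here due to padding overhead — for small or just-over-power-of-2 n, padding can outweigh the per-level savings)

Standard: 1000 multiplications (10^3). Strassen: 2401 multiplications (7^4, after padding to 16x16). Strassen reduces 8 recursive multiplications to 7 at each level.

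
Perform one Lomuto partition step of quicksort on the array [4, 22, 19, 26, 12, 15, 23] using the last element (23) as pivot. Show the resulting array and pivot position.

Lomuto partition with pivot = 23:

Initial array: [4, 22, 19, 26, 12, 15, 23]

arr[0]=4 <= 23: swap with position 0, array becomes [4, 22, 19, 26, 12, 15, 23]
arr[1]=22 <= 23: swap with position 1, array becomes [4, 22, 19, 26, 12, 15, 23]
arr[2]=19 <= 23: swap with position 2, array becomes [4, 22, 19, 26, 12, 15, 23]
arr[3]=26 > 23: no swap
arr[4]=12 <= 23: swap with position 3, array becomes [4, 22, 19, 12, 26, 15, 23]
arr[5]=15 <= 23: swap with position 4, array becomes [4, 22, 19, 12, 15, 26, 23]

Place pivot at position 5: [4, 22, 19, 12, 15, 23, 26]
Pivot position: 5

After partitioning with pivot 23, the array becomes [4, 22, 19, 12, 15, 23, 26]. The pivot is placed at index 5. All elements to the left of the pivot are <= 23, and all elements to the right are > 23.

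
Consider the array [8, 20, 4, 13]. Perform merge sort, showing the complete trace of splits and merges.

Merge sort trace:

Split: [8, 20, 4, 13] -> [8, 20] and [4, 13]
  Split: [8, 20] -> [8] and [20]
  Merge: [8] + [20] -> [8, 20]
  Split: [4, 13] -> [4] and [13]
  Merge: [4] + [13] -> [4, 13]
Merge: [8, 20] + [4, 13] -> [4, 8, 13, 20]

Final sorted array: [4, 8, 13, 20]

The merge sort proceeds by recursively splitting the array and merging sorted halves.
After all merges, the sorted array is [4, 8, 13, 20].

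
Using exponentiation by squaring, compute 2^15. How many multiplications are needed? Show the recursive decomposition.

Computing 2^15 by squaring (build up from 2^1; each line after the first costs one multiplication):

2^1 = 2
2^2 = (2^1)^2 = 2^2 = 4
2^3 = 2 * 2^2 = 2 * 4 = 8
2^6 = (2^3)^2 = 8^2 = 64
2^7 = 2 * 2^6 = 2 * 64 = 128
2^14 = (2^7)^2 = 128^2 = 16384
2^15 = 2 * 2^14 = 2 * 16384 = 32768

Result: 32768
Multiplications needed: 6 (6 lines after 2^1)

2^15 = 32768. Using exponentiation by squaring, this requires 6 multiplications. The key idea: if the exponent is even, square the half-power; if odd, multiply by the base once.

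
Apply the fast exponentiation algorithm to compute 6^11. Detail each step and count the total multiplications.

Computing 6^11 by squaring (build up from 6^1; each line after the first costs one multiplication):

6^1 = 6
6^2 = (6^1)^2 = 6^2 = 36
6^4 = (6^2)^2 = 36^2 = 1296
6^5 = 6 * 6^4 = 6 * 1296 = 7776
6^10 = (6^5)^2 = 7776^2 = 60466176
6^11 = 6 * 6^10 = 6 * 60466176 = 362797056

Result: 362797056
Multiplications needed: 5 (5 lines after 6^1)

6^11 = 362797056. Using exponentiation by squaring, this requires 5 multiplications. The key idea: if the exponent is even, square the half-power; if odd, multiply by the base once.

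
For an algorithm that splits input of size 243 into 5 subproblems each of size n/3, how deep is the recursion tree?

For divide and conquer with division factor 3:

Problem sizes at each level:
Level 0: 243
Level 1: 81
Level 2: 27
Level 3: 9
Level 4: 3
Level 5: 1

The root is level 0 and the size-1 base case is level 5 (the tree spans levels 0 through 5, i.e. 6 levels counting the root), so the depth is the number of divisions: log_3(243) = 5

The recursion tree depth is log_3(243) = 5. At each level, the problem size is divided by 3, so it takes 5 divisions to reduce to a base case of size 1. The algorithm makes 5 recursive calls at each level.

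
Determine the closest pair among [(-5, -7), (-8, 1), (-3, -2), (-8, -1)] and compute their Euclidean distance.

Computing all pairwise distances among 4 points:

d((-5, -7), (-8, 1)) = 8.544
d((-5, -7), (-3, -2)) = 5.3852
d((-5, -7), (-8, -1)) = 6.7082
d((-8, 1), (-3, -2)) = 5.831
d((-8, 1), (-8, -1)) = 2.0 <-- minimum
d((-3, -2), (-8, -1)) = 5.099

Closest pair: (-8, 1) and (-8, -1) with distance 2.0

The closest pair is (-8, 1) and (-8, -1) with Euclidean distance 2.0. For 4 points, brute-force pairwise comparison is shown above. For large n, the divide-and-conquer algorithm (sort by x, recurse on halves, check the dividing strip) achieves O(n log n).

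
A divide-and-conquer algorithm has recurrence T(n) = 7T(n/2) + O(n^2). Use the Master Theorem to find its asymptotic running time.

Master Theorem for T(n) = 7T(n/2) + O(n^2):

a = 7, b = 2, c = 2
log_b(a) = log_2(7) = 2.8074

Case 1: c = 2 < log_2(7) = 2.8074
T(n) = O(n^(log_2 7))

For T(n) = 7T(n/2) + O(n^2): log_2(7) = 2.8074. This is Case 1 of the Master Theorem (c < log_b(a), work dominated by leaves), giving O(n^(log_2 7)).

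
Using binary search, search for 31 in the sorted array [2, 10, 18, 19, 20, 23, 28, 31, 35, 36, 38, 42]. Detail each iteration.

Binary search for 31 in [2, 10, 18, 19, 20, 23, 28, 31, 35, 36, 38, 42]:

lo=0, hi=11, mid=5, arr[mid]=23 -> 23 < 31, search right half
lo=6, hi=11, mid=8, arr[mid]=35 -> 35 > 31, search left half
lo=6, hi=7, mid=6, arr[mid]=28 -> 28 < 31, search right half
lo=7, hi=7, mid=7, arr[mid]=31 -> Found target at index 7!

Binary search finds 31 at index 7 after 4 comparisons. The search repeatedly halves the search space by comparing with the middle element.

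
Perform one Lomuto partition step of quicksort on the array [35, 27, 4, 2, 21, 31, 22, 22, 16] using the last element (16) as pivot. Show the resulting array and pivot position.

Lomuto partition with pivot = 16:

Initial array: [35, 27, 4, 2, 21, 31, 22, 22, 16]

arr[0]=35 > 16: no swap
arr[1]=27 > 16: no swap
arr[2]=4 <= 16: swap with position 0, array becomes [4, 27, 35, 2, 21, 31, 22, 22, 16]
arr[3]=2 <= 16: swap with position 1, array becomes [4, 2, 35, 27, 21, 31, 22, 22, 16]
arr[4]=21 > 16: no swap
arr[5]=31 > 16: no swap
arr[6]=22 > 16: no swap
arr[7]=22 > 16: no swap

Place pivot at position 2: [4, 2, 16, 27, 21, 31, 22, 22, 35]
Pivot position: 2

After partitioning with pivot 16, the array becomes [4, 2, 16, 27, 21, 31, 22, 22, 35]. The pivot is placed at index 2. All elements to the left of the pivot are <= 16, and all elements to the right are > 16.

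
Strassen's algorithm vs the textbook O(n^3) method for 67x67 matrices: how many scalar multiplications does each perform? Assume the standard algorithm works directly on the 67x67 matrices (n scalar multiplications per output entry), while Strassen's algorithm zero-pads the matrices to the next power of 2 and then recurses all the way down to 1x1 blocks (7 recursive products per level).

Matrix multiplication for 67x67 matrices:

Strassen's algorithm requires power-of-2 dimensions. Pad 67x67 to 128x128 (next power of 2).

Standard algorithm: 67^3 = 300763 multiplications
Strassen's algorithm: 7^(log2(128)) = 7^7 = 823543 multiplications
Difference: 300763 - 823543 = -522780 (Strassen uses MORE here due to padding overhead — for small or just-over-power-of-2 n, padding can outweigh the per-level savings)

Standard: 300763 multiplications (67^3). Strassen: 823543 multiplications (7^7, after padding to 128x128). Strassen reduces 8 recursive multiplications to 7 at each level.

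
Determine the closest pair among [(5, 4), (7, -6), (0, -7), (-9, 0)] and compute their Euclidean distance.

Computing all pairwise distances among 4 points:

d((5, 4), (7, -6)) = 10.198
d((5, 4), (0, -7)) = 12.083
d((5, 4), (-9, 0)) = 14.5602
d((7, -6), (0, -7)) = 7.0711 <-- minimum
d((7, -6), (-9, 0)) = 17.088
d((0, -7), (-9, 0)) = 11.4018

Closest pair: (7, -6) and (0, -7) with distance 7.0711

The closest pair is (7, -6) and (0, -7) with Euclidean distance 7.0711. For 4 points, brute-force pairwise comparison is shown above. For large n, the divide-and-conquer algorithm (sort by x, recurse on halves, check the dividing strip) achieves O(n log n).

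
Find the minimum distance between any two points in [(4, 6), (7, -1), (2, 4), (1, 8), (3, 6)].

Computing all pairwise distances among 5 points:

d((4, 6), (7, -1)) = 7.6158
d((4, 6), (2, 4)) = 2.8284
d((4, 6), (1, 8)) = 3.6056
d((4, 6), (3, 6)) = 1.0 <-- minimum
d((7, -1), (2, 4)) = 7.0711
d((7, -1), (1, 8)) = 10.8167
d((7, -1), (3, 6)) = 8.0623
d((2, 4), (1, 8)) = 4.1231
d((2, 4), (3, 6)) = 2.2361
d((1, 8), (3, 6)) = 2.8284

Closest pair: (4, 6) and (3, 6) with distance 1.0

The closest pair is (4, 6) and (3, 6) with Euclidean distance 1.0. For 5 points, brute-force pairwise comparison is shown above. For large n, the divide-and-conquer algorithm (sort by x, recurse on halves, check the dividing strip) achieves O(n log n).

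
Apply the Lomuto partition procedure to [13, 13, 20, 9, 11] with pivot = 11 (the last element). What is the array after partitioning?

Lomuto partition with pivot = 11:

Initial array: [13, 13, 20, 9, 11]

arr[0]=13 > 11: no swap
arr[1]=13 > 11: no swap
arr[2]=20 > 11: no swap
arr[3]=9 <= 11: swap with position 0, array becomes [9, 13, 20, 13, 11]

Place pivot at position 1: [9, 11, 20, 13, 13]
Pivot position: 1

After partitioning with pivot 11, the array becomes [9, 11, 20, 13, 13]. The pivot is placed at index 1. All elements to the left of the pivot are <= 11, and all elements to the right are > 11.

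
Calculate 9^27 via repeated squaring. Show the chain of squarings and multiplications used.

Computing 9^27 by squaring (build up from 9^1; each line after the first costs one multiplication):

9^1 = 9
9^2 = (9^1)^2 = 9^2 = 81
9^3 = 9 * 9^2 = 9 * 81 = 729
9^6 = (9^3)^2 = 729^2 = 531441
9^12 = (9^6)^2 = 531441^2 = 282429536481
9^13 = 9 * 9^12 = 9 * 282429536481 = 2541865828329
9^26 = (9^13)^2 = 2541865828329^2 = 6461081889226673298932241
9^27 = 9 * 9^26 = 9 * 6461081889226673298932241 = 58149737003040059690390169

Result: 58149737003040059690390169
Multiplications needed: 7 (7 lines after 9^1)

9^27 = 58149737003040059690390169. Using exponentiation by squaring, this requires 7 multiplications. The key idea: if the exponent is even, square the half-power; if odd, multiply by the base once.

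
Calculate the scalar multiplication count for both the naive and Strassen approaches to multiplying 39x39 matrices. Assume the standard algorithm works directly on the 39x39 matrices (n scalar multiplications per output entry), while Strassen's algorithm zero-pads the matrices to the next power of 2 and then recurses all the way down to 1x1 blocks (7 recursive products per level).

Matrix multiplication for 39x39 matrices:

Strassen's algorithm requires power-of-2 dimensions. Pad 39x39 to 64x64 (next power of 2).

Standard algorithm: 39^3 = 59319 multiplications
Strassen's algorithm: 7^(log2(64)) = 7^6 = 117649 multiplications
Difference: 59319 - 117649 = -58330 (Strassen uses MORE here due to padding overhead — for small or just-over-power-of-2 n, padding can outweigh the per-level savings)

Standard: 59319 multiplications (39^3). Strassen: 117649 multiplications (7^6, after padding to 64x64). Strassen reduces 8 recursive multiplications to 7 at each level.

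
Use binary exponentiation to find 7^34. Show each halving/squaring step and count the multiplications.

Computing 7^34 by squaring (build up from 7^1; each line after the first costs one multiplication):

7^1 = 7
7^2 = (7^1)^2 = 7^2 = 49
7^4 = (7^2)^2 = 49^2 = 2401
7^8 = (7^4)^2 = 2401^2 = 5764801
7^16 = (7^8)^2 = 5764801^2 = 33232930569601
7^17 = 7 * 7^16 = 7 * 33232930569601 = 232630513987207
7^34 = (7^17)^2 = 232630513987207^2 = 54116956037952111668959660849

Result: 54116956037952111668959660849
Multiplications needed: 6 (6 lines after 7^1)

7^34 = 54116956037952111668959660849. Using exponentiation by squaring, this requires 6 multiplications. The key idea: if the exponent is even, square the half-power; if odd, multiply by the base once.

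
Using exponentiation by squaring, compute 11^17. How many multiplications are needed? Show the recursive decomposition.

Computing 11^17 by squaring (build up from 11^1; each line after the first costs one multiplication):

11^1 = 11
11^2 = (11^1)^2 = 11^2 = 121
11^4 = (11^2)^2 = 121^2 = 14641
11^8 = (11^4)^2 = 14641^2 = 214358881
11^16 = (11^8)^2 = 214358881^2 = 45949729863572161
11^17 = 11 * 11^16 = 11 * 45949729863572161 = 505447028499293771

Result: 505447028499293771
Multiplications needed: 5 (5 lines after 11^1)

11^17 = 505447028499293771. Using exponentiation by squaring, this requires 5 multiplications. The key idea: if the exponent is even, square the half-power; if odd, multiply by the base once.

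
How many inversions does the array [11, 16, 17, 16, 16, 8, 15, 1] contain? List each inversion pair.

Finding inversions in [11, 16, 17, 16, 16, 8, 15, 1]:

(0, 5): arr[0]=11 > arr[5]=8
(0, 7): arr[0]=11 > arr[7]=1
(1, 5): arr[1]=16 > arr[5]=8
(1, 6): arr[1]=16 > arr[6]=15
(1, 7): arr[1]=16 > arr[7]=1
(2, 3): arr[2]=17 > arr[3]=16
(2, 4): arr[2]=17 > arr[4]=16
(2, 5): arr[2]=17 > arr[5]=8
(2, 6): arr[2]=17 > arr[6]=15
(2, 7): arr[2]=17 > arr[7]=1
(3, 5): arr[3]=16 > arr[5]=8
(3, 6): arr[3]=16 > arr[6]=15
(3, 7): arr[3]=16 > arr[7]=1
(4, 5): arr[4]=16 > arr[5]=8
(4, 6): arr[4]=16 > arr[6]=15
(4, 7): arr[4]=16 > arr[7]=1
(5, 7): arr[5]=8 > arr[7]=1
(6, 7): arr[6]=15 > arr[7]=1

Total inversions: 18

The array has 18 inversion(s): (0,5), (0,7), (1,5), (1,6), (1,7), (2,3), (2,4), (2,5), (2,6), (2,7), (3,5), (3,6), (3,7), (4,5), (4,6), (4,7), (5,7), (6,7). Each pair (i,j) satisfies i < j and arr[i] > arr[j].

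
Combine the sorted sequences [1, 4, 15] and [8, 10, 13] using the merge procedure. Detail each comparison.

Merging process:

Compare 1 vs 8: take 1 from left. Merged: [1]
Compare 4 vs 8: take 4 from left. Merged: [1, 4]
Compare 15 vs 8: take 8 from right. Merged: [1, 4, 8]
Compare 15 vs 10: take 10 from right. Merged: [1, 4, 8, 10]
Compare 15 vs 13: take 13 from right. Merged: [1, 4, 8, 10, 13]
Append remaining from left: [15]. Merged: [1, 4, 8, 10, 13, 15]

Final merged array: [1, 4, 8, 10, 13, 15]
Total comparisons: 5

The merged array is [1, 4, 8, 10, 13, 15], requiring 5 comparisons. The merge step runs in O(n) time where n is the total number of elements.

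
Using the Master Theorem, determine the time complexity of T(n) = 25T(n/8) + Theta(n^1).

Master Theorem for T(n) = 25T(n/8) + O(n^1):

a = 25, b = 8, c = 1
log_b(a) = log_8(25) = 1.5480

Case 1: c = 1 < log_8(25) = 1.5480
T(n) = O(n^(log_8 25))

For T(n) = 25T(n/8) + O(n^1): log_8(25) = 1.5480. This is Case 1 of the Master Theorem (c < log_b(a), work dominated by leaves), giving O(n^(log_8 25)).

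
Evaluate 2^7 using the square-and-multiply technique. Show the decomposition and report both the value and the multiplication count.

Computing 2^7 by squaring (build up from 2^1; each line after the first costs one multiplication):

2^1 = 2
2^2 = (2^1)^2 = 2^2 = 4
2^3 = 2 * 2^2 = 2 * 4 = 8
2^6 = (2^3)^2 = 8^2 = 64
2^7 = 2 * 2^6 = 2 * 64 = 128

Result: 128
Multiplications needed: 4 (4 lines after 2^1)

2^7 = 128. Using exponentiation by squaring, this requires 4 multiplications. The key idea: if the exponent is even, square the half-power; if odd, multiply by the base once.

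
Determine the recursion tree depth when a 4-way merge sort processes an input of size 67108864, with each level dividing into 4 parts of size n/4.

For divide and conquer with division factor 4:

Problem sizes at each level:
Level 0: 67108864
Level 1: 16777216
Level 2: 4194304
Level 3: 1048576
Level 4: 262144
Level 5: 65536
Level 6: 16384
Level 7: 4096
Level 8: 1024
Level 9: 256
Level 10: 64
Level 11: 16
Level 12: 4
Level 13: 1

The root is level 0 and the size-1 base case is level 13 (the tree spans levels 0 through 13, i.e. 14 levels counting the root), so the depth is the number of divisions: log_4(67108864) = 13

The recursion tree depth is log_4(67108864) = 13. At each level, the problem size is divided by 4, so it takes 13 divisions to reduce to a base case of size 1. The algorithm makes 4 recursive calls at each level.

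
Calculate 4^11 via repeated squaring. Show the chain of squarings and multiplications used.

Computing 4^11 by squaring (build up from 4^1; each line after the first costs one multiplication):

4^1 = 4
4^2 = (4^1)^2 = 4^2 = 16
4^4 = (4^2)^2 = 16^2 = 256
4^5 = 4 * 4^4 = 4 * 256 = 1024
4^10 = (4^5)^2 = 1024^2 = 1048576
4^11 = 4 * 4^10 = 4 * 1048576 = 4194304

Result: 4194304
Multiplications needed: 5 (5 lines after 4^1)

4^11 = 4194304. Using exponentiation by squaring, this requires 5 multiplications. The key idea: if the exponent is even, square the half-power; if odd, multiply by the base once.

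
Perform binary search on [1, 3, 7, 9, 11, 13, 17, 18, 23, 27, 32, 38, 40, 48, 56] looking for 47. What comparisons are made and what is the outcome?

Binary search for 47 in [1, 3, 7, 9, 11, 13, 17, 18, 23, 27, 32, 38, 40, 48, 56]:

lo=0, hi=14, mid=7, arr[mid]=18 -> 18 < 47, search right half
lo=8, hi=14, mid=11, arr[mid]=38 -> 38 < 47, search right half
lo=12, hi=14, mid=13, arr[mid]=48 -> 48 > 47, search left half
lo=12, hi=12, mid=12, arr[mid]=40 -> 40 < 47, search right half
lo=13 > hi=12, target 47 not found

Binary search determines that 47 is not in the array after 4 comparisons. The search space was exhausted without finding the target.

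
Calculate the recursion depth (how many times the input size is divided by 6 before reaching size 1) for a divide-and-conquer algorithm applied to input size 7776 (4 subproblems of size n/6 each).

For divide and conquer with division factor 6:

Problem sizes at each level:
Level 0: 7776
Level 1: 1296
Level 2: 216
Level 3: 36
Level 4: 6
Level 5: 1

The root is level 0 and the size-1 base case is level 5 (the tree spans levels 0 through 5, i.e. 6 levels counting the root), so the depth is the number of divisions: log_6(7776) = 5

The recursion tree depth is log_6(7776) = 5. At each level, the problem size is divided by 6, so it takes 5 divisions to reduce to a base case of size 1. The algorithm makes 4 recursive calls at each level.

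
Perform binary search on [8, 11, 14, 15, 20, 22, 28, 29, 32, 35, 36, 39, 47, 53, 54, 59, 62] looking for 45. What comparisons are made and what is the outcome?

Binary search for 45 in [8, 11, 14, 15, 20, 22, 28, 29, 32, 35, 36, 39, 47, 53, 54, 59, 62]:

lo=0, hi=16, mid=8, arr[mid]=32 -> 32 < 45, search right half
lo=9, hi=16, mid=12, arr[mid]=47 -> 47 > 45, search left half
lo=9, hi=11, mid=10, arr[mid]=36 -> 36 < 45, search right half
lo=11, hi=11, mid=11, arr[mid]=39 -> 39 < 45, search right half
lo=12 > hi=11, target 45 not found

Binary search determines that 45 is not in the array after 4 comparisons. The search space was exhausted without finding the target.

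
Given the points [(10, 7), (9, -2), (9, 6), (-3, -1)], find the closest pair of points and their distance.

Computing all pairwise distances among 4 points:

d((10, 7), (9, -2)) = 9.0554
d((10, 7), (9, 6)) = 1.4142 <-- minimum
d((10, 7), (-3, -1)) = 15.2643
d((9, -2), (9, 6)) = 8.0
d((9, -2), (-3, -1)) = 12.0416
d((9, 6), (-3, -1)) = 13.8924

Closest pair: (10, 7) and (9, 6) with distance 1.4142

The closest pair is (10, 7) and (9, 6) with Euclidean distance 1.4142. For 4 points, brute-force pairwise comparison is shown above. For large n, the divide-and-conquer algorithm (sort by x, recurse on halves, check the dividing strip) achieves O(n log n).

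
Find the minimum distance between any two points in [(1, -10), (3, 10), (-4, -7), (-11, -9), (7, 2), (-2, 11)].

Computing all pairwise distances among 6 points:

d((1, -10), (3, 10)) = 20.0998
d((1, -10), (-4, -7)) = 5.831
d((1, -10), (-11, -9)) = 12.0416
d((1, -10), (7, 2)) = 13.4164
d((1, -10), (-2, 11)) = 21.2132
d((3, 10), (-4, -7)) = 18.3848
d((3, 10), (-11, -9)) = 23.6008
d((3, 10), (7, 2)) = 8.9443
d((3, 10), (-2, 11)) = 5.099 <-- minimum
d((-4, -7), (-11, -9)) = 7.2801
d((-4, -7), (7, 2)) = 14.2127
d((-4, -7), (-2, 11)) = 18.1108
d((-11, -9), (7, 2)) = 21.095
d((-11, -9), (-2, 11)) = 21.9317
d((7, 2), (-2, 11)) = 12.7279

Closest pair: (3, 10) and (-2, 11) with distance 5.099

The closest pair is (3, 10) and (-2, 11) with Euclidean distance 5.099. For 6 points, brute-force pairwise comparison is shown above. For large n, the divide-and-conquer algorithm (sort by x, recurse on halves, check the dividing strip) achieves O(n log n).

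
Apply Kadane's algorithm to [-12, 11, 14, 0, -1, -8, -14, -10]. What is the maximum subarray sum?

Using Kadane's algorithm on [-12, 11, 14, 0, -1, -8, -14, -10]:

Scanning through the array:
Position 1 (value 11): max_ending_here = 11, max_so_far = 11
Position 2 (value 14): max_ending_here = 25, max_so_far = 25
Position 3 (value 0): max_ending_here = 25, max_so_far = 25
Position 4 (value -1): max_ending_here = 24, max_so_far = 25
Position 5 (value -8): max_ending_here = 16, max_so_far = 25
Position 6 (value -14): max_ending_here = 2, max_so_far = 25
Position 7 (value -10): max_ending_here = -8, max_so_far = 25

Maximum subarray: [11, 14]
Maximum sum: 25

The maximum subarray is [11, 14] with sum 25. This subarray runs from index 1 to index 2.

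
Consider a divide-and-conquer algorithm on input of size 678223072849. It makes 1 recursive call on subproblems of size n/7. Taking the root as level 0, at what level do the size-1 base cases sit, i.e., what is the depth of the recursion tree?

For divide and conquer with division factor 7:

Problem sizes at each level:
Level 0: 678223072849
Level 1: 96889010407
Level 2: 13841287201
Level 3: 1977326743
Level 4: 282475249
Level 5: 40353607
Level 6: 5764801
Level 7: 823543
Level 8: 117649
Level 9: 16807
Level 10: 2401
Level 11: 343
Level 12: 49
Level 13: 7
Level 14: 1

The root is level 0 and the size-1 base case is level 14 (the tree spans levels 0 through 14, i.e. 15 levels counting the root), so the depth is the number of divisions: log_7(678223072849) = 14

The recursion tree depth is log_7(678223072849) = 14. At each level, the problem size is divided by 7, so it takes 14 divisions to reduce to a base case of size 1. The algorithm makes 1 recursive call at each level.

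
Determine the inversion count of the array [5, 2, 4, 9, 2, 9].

Finding inversions in [5, 2, 4, 9, 2, 9]:

(0, 1): arr[0]=5 > arr[1]=2
(0, 2): arr[0]=5 > arr[2]=4
(0, 4): arr[0]=5 > arr[4]=2
(2, 4): arr[2]=4 > arr[4]=2
(3, 4): arr[3]=9 > arr[4]=2

Total inversions: 5

The array has 5 inversion(s): (0,1), (0,2), (0,4), (2,4), (3,4). Each pair (i,j) satisfies i < j and arr[i] > arr[j].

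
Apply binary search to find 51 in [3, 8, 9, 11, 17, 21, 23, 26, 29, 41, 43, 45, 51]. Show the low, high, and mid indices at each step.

Binary search for 51 in [3, 8, 9, 11, 17, 21, 23, 26, 29, 41, 43, 45, 51]:

lo=0, hi=12, mid=6, arr[mid]=23 -> 23 < 51, search right half
lo=7, hi=12, mid=9, arr[mid]=41 -> 41 < 51, search right half
lo=10, hi=12, mid=11, arr[mid]=45 -> 45 < 51, search right half
lo=12, hi=12, mid=12, arr[mid]=51 -> Found target at index 12!

Binary search finds 51 at index 12 after 4 comparisons. The search repeatedly halves the search space by comparing with the middle element.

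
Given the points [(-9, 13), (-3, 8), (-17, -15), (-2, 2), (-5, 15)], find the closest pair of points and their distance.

Computing all pairwise distances among 5 points:

d((-9, 13), (-3, 8)) = 7.8102
d((-9, 13), (-17, -15)) = 29.1204
d((-9, 13), (-2, 2)) = 13.0384
d((-9, 13), (-5, 15)) = 4.4721 <-- minimum
d((-3, 8), (-17, -15)) = 26.9258
d((-3, 8), (-2, 2)) = 6.0828
d((-3, 8), (-5, 15)) = 7.2801
d((-17, -15), (-2, 2)) = 22.6716
d((-17, -15), (-5, 15)) = 32.311
d((-2, 2), (-5, 15)) = 13.3417

Closest pair: (-9, 13) and (-5, 15) with distance 4.4721

The closest pair is (-9, 13) and (-5, 15) with Euclidean distance 4.4721. For 5 points, brute-force pairwise comparison is shown above. For large n, the divide-and-conquer algorithm (sort by x, recurse on halves, check the dividing strip) achieves O(n log n).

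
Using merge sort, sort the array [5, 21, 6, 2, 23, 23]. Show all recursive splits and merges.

Merge sort trace:

Split: [5, 21, 6, 2, 23, 23] -> [5, 21, 6] and [2, 23, 23]
  Split: [5, 21, 6] -> [5] and [21, 6]
    Split: [21, 6] -> [21] and [6]
    Merge: [21] + [6] -> [6, 21]
  Merge: [5] + [6, 21] -> [5, 6, 21]
  Split: [2, 23, 23] -> [2] and [23, 23]
    Split: [23, 23] -> [23] and [23]
    Merge: [23] + [23] -> [23, 23]
  Merge: [2] + [23, 23] -> [2, 23, 23]
Merge: [5, 6, 21] + [2, 23, 23] -> [2, 5, 6, 21, 23, 23]

Final sorted array: [2, 5, 6, 21, 23, 23]

The merge sort proceeds by recursively splitting the array and merging sorted halves.
After all merges, the sorted array is [2, 5, 6, 21, 23, 23].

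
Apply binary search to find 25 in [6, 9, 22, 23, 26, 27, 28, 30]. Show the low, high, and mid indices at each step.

Binary search for 25 in [6, 9, 22, 23, 26, 27, 28, 30]:

lo=0, hi=7, mid=3, arr[mid]=23 -> 23 < 25, search right half
lo=4, hi=7, mid=5, arr[mid]=27 -> 27 > 25, search left half
lo=4, hi=4, mid=4, arr[mid]=26 -> 26 > 25, search left half
lo=4 > hi=3, target 25 not found

Binary search determines that 25 is not in the array after 3 comparisons. The search space was exhausted without finding the target.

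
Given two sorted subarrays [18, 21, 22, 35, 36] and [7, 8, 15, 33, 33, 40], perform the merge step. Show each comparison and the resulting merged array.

Merging process:

Compare 18 vs 7: take 7 from right. Merged: [7]
Compare 18 vs 8: take 8 from right. Merged: [7, 8]
Compare 18 vs 15: take 15 from right. Merged: [7, 8, 15]
Compare 18 vs 33: take 18 from left. Merged: [7, 8, 15, 18]
Compare 21 vs 33: take 21 from left. Merged: [7, 8, 15, 18, 21]
Compare 22 vs 33: take 22 from left. Merged: [7, 8, 15, 18, 21, 22]
Compare 35 vs 33: take 33 from right. Merged: [7, 8, 15, 18, 21, 22, 33]
Compare 35 vs 33: take 33 from right. Merged: [7, 8, 15, 18, 21, 22, 33, 33]
Compare 35 vs 40: take 35 from left. Merged: [7, 8, 15, 18, 21, 22, 33, 33, 35]
Compare 36 vs 40: take 36 from left. Merged: [7, 8, 15, 18, 21, 22, 33, 33, 35, 36]
Append remaining from right: [40]. Merged: [7, 8, 15, 18, 21, 22, 33, 33, 35, 36, 40]

Final merged array: [7, 8, 15, 18, 21, 22, 33, 33, 35, 36, 40]
Total comparisons: 10

The merged array is [7, 8, 15, 18, 21, 22, 33, 33, 35, 36, 40], requiring 10 comparisons. The merge step runs in O(n) time where n is the total number of elements.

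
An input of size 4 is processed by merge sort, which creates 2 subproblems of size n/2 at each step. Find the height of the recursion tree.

For divide and conquer with division factor 2:

Problem sizes at each level:
Level 0: 4
Level 1: 2
Level 2: 1

The root is level 0 and the size-1 base case is level 2 (the tree spans levels 0 through 2, i.e. 3 levels counting the root), so the depth is the number of divisions: log_2(4) = 2

The recursion tree depth is log_2(4) = 2. At each level, the problem size is divided by 2, so it takes 2 divisions to reduce to a base case of size 1. The algorithm makes 2 recursive calls at each level.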